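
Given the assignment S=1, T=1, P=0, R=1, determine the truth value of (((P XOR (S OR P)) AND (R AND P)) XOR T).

Substituting: (((0 XOR (1 OR 0)) AND (1 AND 0)) XOR 1)
= 1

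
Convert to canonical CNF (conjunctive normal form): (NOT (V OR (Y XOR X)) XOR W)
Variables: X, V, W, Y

(X OR V OR W OR NOT Y) AND (X OR V OR NOT W OR Y) AND (X OR NOT V OR W OR Y) AND (X OR NOT V OR W OR NOT Y) AND (NOT X OR V OR W OR Y) AND (NOT X OR V OR NOT W OR NOT Y) AND (NOT X OR NOT V OR W OR Y) AND (NOT X OR NOT V OR W OR NOT Y)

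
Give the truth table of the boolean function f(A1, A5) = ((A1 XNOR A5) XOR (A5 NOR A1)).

A1 | A5 | Output
----------------
0 | 0 | 0
0 | 1 | 0
1 | 0 | 0
1 | 1 | 1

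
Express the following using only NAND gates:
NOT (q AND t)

(((q NAND t) NAND (q NAND t)) NAND ((q NAND t) NAND (q NAND t)))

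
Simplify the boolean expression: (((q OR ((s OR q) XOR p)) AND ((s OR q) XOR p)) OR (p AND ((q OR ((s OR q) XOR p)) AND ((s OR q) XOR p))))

By absorption (E OR (E AND v) = E) then absorption (E AND (E OR v) = E):
= ((s OR q) XOR p)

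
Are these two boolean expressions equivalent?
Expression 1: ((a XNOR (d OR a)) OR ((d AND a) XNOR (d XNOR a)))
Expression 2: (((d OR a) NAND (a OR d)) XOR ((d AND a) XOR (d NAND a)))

No. Counterexample: with a=0, d=0, Expression 1 = 1 but Expression 2 = 0.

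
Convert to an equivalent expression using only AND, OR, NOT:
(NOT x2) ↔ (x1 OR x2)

((NOT x2) AND (x1 OR x2)) OR (x2 AND NOT (x1 OR x2))
(Biconditional = both true or both false)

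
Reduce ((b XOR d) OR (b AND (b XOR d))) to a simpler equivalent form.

By absorption (E OR (E AND v) = E):
= (b XOR d)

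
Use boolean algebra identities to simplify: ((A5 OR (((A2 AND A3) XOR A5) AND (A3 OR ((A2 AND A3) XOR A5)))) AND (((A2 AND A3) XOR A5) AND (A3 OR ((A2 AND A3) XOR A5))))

By absorption (E AND (E OR v) = E) then absorption (E AND (E OR v) = E):
= ((A2 AND A3) XOR A5)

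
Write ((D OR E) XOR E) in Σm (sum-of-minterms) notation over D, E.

Σm(2) = (D AND NOT E)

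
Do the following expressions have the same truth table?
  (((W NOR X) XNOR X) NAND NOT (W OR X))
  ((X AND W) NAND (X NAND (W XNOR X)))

Yes, they are equivalent — the two output columns agree on all 4 assignments:
W | X | Expression 1 | Expression 2
-----------------------------------
0 | 0 | 1 | 1
0 | 1 | 1 | 1
1 | 0 | 1 | 1
1 | 1 | 1 | 1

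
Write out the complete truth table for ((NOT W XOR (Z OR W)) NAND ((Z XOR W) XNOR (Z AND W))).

W | Z | Output
--------------
0 | 0 | 0
0 | 1 | 1
1 | 0 | 1
1 | 1 | 1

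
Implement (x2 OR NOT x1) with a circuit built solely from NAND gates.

((x2 NAND x2) NAND ((x1 NAND x1) NAND (x1 NAND x1)))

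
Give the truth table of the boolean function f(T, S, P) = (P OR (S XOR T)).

T | S | P | Output
------------------
0 | 0 | 0 | 0
0 | 0 | 1 | 1
0 | 1 | 0 | 1
0 | 1 | 1 | 1
1 | 0 | 0 | 1
1 | 0 | 1 | 1
1 | 1 | 0 | 0
1 | 1 | 1 | 1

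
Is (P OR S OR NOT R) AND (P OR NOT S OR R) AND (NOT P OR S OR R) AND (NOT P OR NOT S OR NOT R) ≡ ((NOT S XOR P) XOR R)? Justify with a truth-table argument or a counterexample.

Yes, they are equivalent — the two output columns agree on all 8 assignments:
P | S | R | Expression 1 | Expression 2
---------------------------------------
0 | 0 | 0 | 1 | 1
0 | 0 | 1 | 0 | 0
0 | 1 | 0 | 0 | 0
0 | 1 | 1 | 1 | 1
1 | 0 | 0 | 0 | 0
1 | 0 | 1 | 1 | 1
1 | 1 | 0 | 1 | 1
1 | 1 | 1 | 0 | 0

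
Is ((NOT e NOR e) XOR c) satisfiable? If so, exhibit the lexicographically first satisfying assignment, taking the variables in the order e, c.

e=0, c=1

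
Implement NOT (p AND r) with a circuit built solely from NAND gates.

(((p NAND r) NAND (p NAND r)) NAND ((p NAND r) NAND (p NAND r)))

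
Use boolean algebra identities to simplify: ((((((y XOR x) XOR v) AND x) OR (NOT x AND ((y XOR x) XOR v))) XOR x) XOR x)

By XOR self-cancellation ((E XOR v) XOR v = E) then distribution ((E AND v) OR (E AND NOT v) = E):
= ((y XOR x) XOR v)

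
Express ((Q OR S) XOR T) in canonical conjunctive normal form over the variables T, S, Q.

(T OR S OR Q) AND (NOT T OR S OR NOT Q) AND (NOT T OR NOT S OR Q) AND (NOT T OR NOT S OR NOT Q)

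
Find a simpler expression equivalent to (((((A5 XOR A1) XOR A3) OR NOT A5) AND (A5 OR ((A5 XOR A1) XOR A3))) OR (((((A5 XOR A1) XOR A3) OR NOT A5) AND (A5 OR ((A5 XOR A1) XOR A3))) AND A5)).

By absorption (E OR (E AND v) = E) then distribution ((E OR v) AND (E OR NOT v) = E):
= ((A5 XOR A1) XOR A3)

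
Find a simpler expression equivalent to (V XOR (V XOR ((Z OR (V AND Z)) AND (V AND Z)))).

By XOR self-cancellation ((E XOR v) XOR v = E) then absorption (E AND (E OR v) = E):
= (V AND Z)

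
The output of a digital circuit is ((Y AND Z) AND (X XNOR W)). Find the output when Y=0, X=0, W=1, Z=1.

Substituting: ((0 AND 1) AND (0 XNOR 1))
= 0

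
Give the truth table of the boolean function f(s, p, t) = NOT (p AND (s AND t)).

s | p | t | Output
------------------
0 | 0 | 0 | 1
0 | 0 | 1 | 1
0 | 1 | 0 | 1
0 | 1 | 1 | 1
1 | 0 | 0 | 1
1 | 0 | 1 | 1
1 | 1 | 0 | 1
1 | 1 | 1 | 0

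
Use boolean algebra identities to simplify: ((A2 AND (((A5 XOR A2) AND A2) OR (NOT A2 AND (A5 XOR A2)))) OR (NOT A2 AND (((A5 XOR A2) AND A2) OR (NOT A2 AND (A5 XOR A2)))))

By distribution ((E AND v) OR (E AND NOT v) = E) then distribution ((E AND v) OR (E AND NOT v) = E):
= (A5 XOR A2)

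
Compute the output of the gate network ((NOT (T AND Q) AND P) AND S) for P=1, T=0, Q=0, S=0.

Substituting: ((NOT (0 AND 0) AND 1) AND 0)
= 0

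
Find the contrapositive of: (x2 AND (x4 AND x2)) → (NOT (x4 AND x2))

Contrapositive: (x4 AND x2) → NOT (x2 AND (x4 AND x2))
Note: A statement and its contrapositive are logically equivalent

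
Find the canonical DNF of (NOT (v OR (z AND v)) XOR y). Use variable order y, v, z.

(NOT y AND NOT v AND NOT z) OR (NOT y AND NOT v AND z) OR (y AND v AND NOT z) OR (y AND v AND z)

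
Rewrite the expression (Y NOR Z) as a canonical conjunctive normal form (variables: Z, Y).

(Z OR NOT Y) AND (NOT Z OR Y) AND (NOT Z OR NOT Y)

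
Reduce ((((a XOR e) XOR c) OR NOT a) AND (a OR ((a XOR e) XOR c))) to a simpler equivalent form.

By distribution ((E OR v) AND (E OR NOT v) = E):
= ((a XOR e) XOR c)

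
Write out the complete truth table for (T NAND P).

P | T | Output
--------------
0 | 0 | 1
0 | 1 | 1
1 | 0 | 1
1 | 1 | 0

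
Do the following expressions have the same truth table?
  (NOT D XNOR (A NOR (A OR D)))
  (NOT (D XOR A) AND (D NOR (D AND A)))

No. Counterexample: with A=0, D=1, Expression 1 = 1 but Expression 2 = 0.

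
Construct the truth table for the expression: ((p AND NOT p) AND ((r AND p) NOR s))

s | r | p | Output
------------------
0 | 0 | 0 | 0
0 | 0 | 1 | 0
0 | 1 | 0 | 0
0 | 1 | 1 | 0
1 | 0 | 0 | 0
1 | 0 | 1 | 0
1 | 1 | 0 | 0
1 | 1 | 1 | 0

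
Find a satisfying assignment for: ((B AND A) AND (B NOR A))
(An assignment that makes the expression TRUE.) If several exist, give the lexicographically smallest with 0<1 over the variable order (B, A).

UNSATISFIABLE - no assignment makes this expression true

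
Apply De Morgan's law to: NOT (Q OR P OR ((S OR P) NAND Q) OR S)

NOT Q AND NOT P AND NOT ((S OR P) NAND Q) AND NOT S
De Morgan's: NOT(OR of terms) = AND of negations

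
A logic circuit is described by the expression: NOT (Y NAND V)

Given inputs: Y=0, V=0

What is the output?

Substituting: NOT (0 NAND 0)
= 0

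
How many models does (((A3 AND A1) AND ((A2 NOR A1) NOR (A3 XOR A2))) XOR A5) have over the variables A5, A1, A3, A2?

Satisfying assignments: (0,1,1,1), (1,0,0,0), (1,0,0,1), (1,0,1,0), (1,0,1,1), (1,1,0,0), (1,1,0,1), (1,1,1,0)
Count: 8 out of 16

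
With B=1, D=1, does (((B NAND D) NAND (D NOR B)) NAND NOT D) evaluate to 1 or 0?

Substituting: (((1 NAND 1) NAND (1 NOR 1)) NAND NOT 1)
= 1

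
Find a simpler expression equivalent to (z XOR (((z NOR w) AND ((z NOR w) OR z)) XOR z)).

By XOR self-cancellation ((E XOR v) XOR v = E) then absorption (E AND (E OR v) = E):
= (z NOR w)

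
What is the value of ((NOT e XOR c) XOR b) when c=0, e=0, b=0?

Substituting: ((NOT 0 XOR 0) XOR 0)
= 1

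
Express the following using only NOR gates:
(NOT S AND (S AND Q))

(((S NOR S) NOR (S NOR S)) NOR (((S NOR S) NOR (Q NOR Q)) NOR ((S NOR S) NOR (Q NOR Q))))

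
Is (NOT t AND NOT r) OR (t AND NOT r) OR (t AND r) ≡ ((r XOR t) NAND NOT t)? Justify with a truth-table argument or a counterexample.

Yes, they are equivalent — the two output columns agree on all 4 assignments:
t | r | Expression 1 | Expression 2
-----------------------------------
0 | 0 | 1 | 1
0 | 1 | 0 | 0
1 | 0 | 1 | 1
1 | 1 | 1 | 1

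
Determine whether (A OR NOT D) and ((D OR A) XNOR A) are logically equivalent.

Yes, they are equivalent — the two output columns agree on all 4 assignments:
A | D | Expression 1 | Expression 2
-----------------------------------
0 | 0 | 1 | 1
0 | 1 | 0 | 0
1 | 0 | 1 | 1
1 | 1 | 1 | 1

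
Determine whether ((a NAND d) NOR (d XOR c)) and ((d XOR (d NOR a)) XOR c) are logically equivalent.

No. Counterexample: with a=0, d=0, c=0, Expression 1 = 0 but Expression 2 = 1.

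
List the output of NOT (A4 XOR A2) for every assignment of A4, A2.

A4 | A2 | Output
----------------
0 | 0 | 1
0 | 1 | 0
1 | 0 | 0
1 | 1 | 1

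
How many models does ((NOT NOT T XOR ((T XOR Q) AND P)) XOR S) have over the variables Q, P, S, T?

Satisfying assignments: (0,0,0,1), (0,0,1,0), (0,1,1,0), (0,1,1,1), (1,0,0,1), (1,0,1,0), (1,1,0,0), (1,1,0,1)
Count: 8 out of 16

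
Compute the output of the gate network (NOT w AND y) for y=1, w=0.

Substituting: (NOT 0 AND 1)
= 1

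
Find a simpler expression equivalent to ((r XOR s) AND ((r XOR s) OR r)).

By absorption (E AND (E OR v) = E):
= (r XOR s)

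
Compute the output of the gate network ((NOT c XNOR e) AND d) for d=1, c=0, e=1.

Substituting: ((NOT 0 XNOR 1) AND 1)
= 1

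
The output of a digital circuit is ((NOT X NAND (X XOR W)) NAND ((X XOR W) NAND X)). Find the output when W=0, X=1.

Substituting: ((NOT 1 NAND (1 XOR 0)) NAND ((1 XOR 0) NAND 1))
= 1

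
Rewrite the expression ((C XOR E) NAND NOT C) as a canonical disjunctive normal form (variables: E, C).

(NOT E AND NOT C) OR (NOT E AND C) OR (E AND C)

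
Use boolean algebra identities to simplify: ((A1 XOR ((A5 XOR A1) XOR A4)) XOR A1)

By XOR self-cancellation ((E XOR v) XOR v = E):
= ((A5 XOR A1) XOR A4)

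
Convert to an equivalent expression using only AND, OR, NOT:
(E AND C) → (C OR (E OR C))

NOT (E AND C) OR (C OR (E OR C))
(Implication elimination: A → B = NOT A OR B)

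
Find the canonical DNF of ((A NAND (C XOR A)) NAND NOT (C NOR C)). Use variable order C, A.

(NOT C AND NOT A) OR (NOT C AND A)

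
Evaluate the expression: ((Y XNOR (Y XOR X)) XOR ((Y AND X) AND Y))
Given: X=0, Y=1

Substituting: ((1 XNOR (1 XOR 0)) XOR ((1 AND 0) AND 1))
= 1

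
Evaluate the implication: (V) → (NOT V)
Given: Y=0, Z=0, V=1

Antecedent (V) = 1; consequent (NOT V) = 0.
1 → 0 = 0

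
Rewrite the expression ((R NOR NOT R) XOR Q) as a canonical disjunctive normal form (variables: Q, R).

(Q AND NOT R) OR (Q AND R)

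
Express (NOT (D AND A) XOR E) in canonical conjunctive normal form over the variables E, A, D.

(E OR NOT A OR NOT D) AND (NOT E OR A OR D) AND (NOT E OR A OR NOT D) AND (NOT E OR NOT A OR D)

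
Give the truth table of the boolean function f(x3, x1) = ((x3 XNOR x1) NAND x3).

x3 | x1 | Output
----------------
0 | 0 | 1
0 | 1 | 1
1 | 0 | 1
1 | 1 | 0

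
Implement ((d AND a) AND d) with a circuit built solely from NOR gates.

((((d NOR d) NOR (a NOR a)) NOR ((d NOR d) NOR (a NOR a))) NOR (d NOR d))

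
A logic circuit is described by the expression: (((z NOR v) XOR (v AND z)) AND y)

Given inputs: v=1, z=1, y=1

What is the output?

Substituting: (((1 NOR 1) XOR (1 AND 1)) AND 1)
= 1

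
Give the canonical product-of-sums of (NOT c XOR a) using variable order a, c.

ΠM(1, 2) = (a OR NOT c) AND (NOT a OR c)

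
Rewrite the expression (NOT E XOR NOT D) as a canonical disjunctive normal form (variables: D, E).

(NOT D AND E) OR (D AND NOT E)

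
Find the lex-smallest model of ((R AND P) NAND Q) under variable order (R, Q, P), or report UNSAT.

R=0, Q=0, P=0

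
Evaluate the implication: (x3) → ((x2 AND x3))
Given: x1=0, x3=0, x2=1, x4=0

Antecedent (x3) = 0; consequent ((x2 AND x3)) = 0.
0 → 0 = 1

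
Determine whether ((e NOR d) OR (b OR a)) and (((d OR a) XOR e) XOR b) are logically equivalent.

No. Counterexample: with a=0, d=0, e=0, b=0, Expression 1 = 1 but Expression 2 = 0.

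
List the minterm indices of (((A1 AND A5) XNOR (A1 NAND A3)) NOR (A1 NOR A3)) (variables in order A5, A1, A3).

Σm(1, 2, 5, 7) = (NOT A5 AND NOT A1 AND A3) OR (NOT A5 AND A1 AND NOT A3) OR (A5 AND NOT A1 AND A3) OR (A5 AND A1 AND A3)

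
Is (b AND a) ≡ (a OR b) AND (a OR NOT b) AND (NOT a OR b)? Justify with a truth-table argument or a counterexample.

Yes, they are equivalent — the two output columns agree on all 4 assignments:
a | b | Expression 1 | Expression 2
-----------------------------------
0 | 0 | 0 | 0
0 | 1 | 0 | 0
1 | 0 | 0 | 0
1 | 1 | 1 | 1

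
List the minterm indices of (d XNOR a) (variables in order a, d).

Σm(0, 3) = (NOT a AND NOT d) OR (a AND d)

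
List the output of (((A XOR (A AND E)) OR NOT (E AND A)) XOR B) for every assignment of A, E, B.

A | E | B | Output
------------------
0 | 0 | 0 | 1
0 | 0 | 1 | 0
0 | 1 | 0 | 1
0 | 1 | 1 | 0
1 | 0 | 0 | 1
1 | 0 | 1 | 0
1 | 1 | 0 | 0
1 | 1 | 1 | 1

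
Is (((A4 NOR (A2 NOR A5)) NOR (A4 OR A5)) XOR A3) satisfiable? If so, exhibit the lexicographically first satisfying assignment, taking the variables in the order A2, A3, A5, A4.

A2=0, A3=0, A5=0, A4=0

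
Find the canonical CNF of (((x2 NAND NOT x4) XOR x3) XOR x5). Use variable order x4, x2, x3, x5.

(x4 OR x2 OR x3 OR NOT x5) AND (x4 OR x2 OR NOT x3 OR x5) AND (x4 OR NOT x2 OR x3 OR x5) AND (x4 OR NOT x2 OR NOT x3 OR NOT x5) AND (NOT x4 OR x2 OR x3 OR NOT x5) AND (NOT x4 OR x2 OR NOT x3 OR x5) AND (NOT x4 OR NOT x2 OR x3 OR NOT x5) AND (NOT x4 OR NOT x2 OR NOT x3 OR x5)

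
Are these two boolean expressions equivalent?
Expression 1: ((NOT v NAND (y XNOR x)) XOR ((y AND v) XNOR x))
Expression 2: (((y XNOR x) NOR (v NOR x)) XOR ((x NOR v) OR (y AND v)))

No. Counterexample: with v=0, x=0, y=1, Expression 1 = 0 but Expression 2 = 1.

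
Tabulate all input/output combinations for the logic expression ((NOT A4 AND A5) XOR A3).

A3 | A5 | A4 | Output
---------------------
0 | 0 | 0 | 0
0 | 0 | 1 | 0
0 | 1 | 0 | 1
0 | 1 | 1 | 0
1 | 0 | 0 | 1
1 | 0 | 1 | 1
1 | 1 | 0 | 0
1 | 1 | 1 | 1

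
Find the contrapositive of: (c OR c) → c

Contrapositive: NOT c → NOT (c OR c)
Note: A statement and its contrapositive are logically equivalent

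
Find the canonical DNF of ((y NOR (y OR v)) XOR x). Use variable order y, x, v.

(NOT y AND NOT x AND NOT v) OR (NOT y AND x AND v) OR (y AND x AND NOT v) OR (y AND x AND v)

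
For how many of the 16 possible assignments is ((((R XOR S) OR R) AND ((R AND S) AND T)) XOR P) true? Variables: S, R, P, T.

Satisfying assignments: (0,0,1,0), (0,0,1,1), (0,1,1,0), (0,1,1,1), (1,0,1,0), (1,0,1,1), (1,1,0,1), (1,1,1,0)
Count: 8 out of 16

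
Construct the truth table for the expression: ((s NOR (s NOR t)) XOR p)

s | p | t | Output
------------------
0 | 0 | 0 | 0
0 | 0 | 1 | 1
0 | 1 | 0 | 1
0 | 1 | 1 | 0
1 | 0 | 0 | 0
1 | 0 | 1 | 0
1 | 1 | 0 | 1
1 | 1 | 1 | 1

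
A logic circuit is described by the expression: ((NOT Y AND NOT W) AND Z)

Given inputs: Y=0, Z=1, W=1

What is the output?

Substituting: ((NOT 0 AND NOT 1) AND 1)
= 0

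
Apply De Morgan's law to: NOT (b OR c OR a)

NOT b AND NOT c AND NOT a
De Morgan's: NOT(OR of terms) = AND of negations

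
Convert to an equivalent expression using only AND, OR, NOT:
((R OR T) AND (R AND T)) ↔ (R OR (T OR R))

(((R OR T) AND (R AND T)) AND (R OR (T OR R))) OR (NOT ((R OR T) AND (R AND T)) AND NOT (R OR (T OR R)))
(Biconditional = both true or both false)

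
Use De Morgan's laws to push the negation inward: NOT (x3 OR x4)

NOT x3 AND NOT x4
De Morgan's: NOT(OR of terms) = AND of negations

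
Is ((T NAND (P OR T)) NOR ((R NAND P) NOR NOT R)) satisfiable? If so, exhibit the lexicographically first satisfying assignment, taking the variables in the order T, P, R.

T=1, P=0, R=0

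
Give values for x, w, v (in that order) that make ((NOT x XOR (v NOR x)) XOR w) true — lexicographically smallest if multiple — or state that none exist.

x=0, w=0, v=1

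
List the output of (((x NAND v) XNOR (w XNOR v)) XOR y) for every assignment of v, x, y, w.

v | x | y | w | Output
----------------------
0 | 0 | 0 | 0 | 1
0 | 0 | 0 | 1 | 0
0 | 0 | 1 | 0 | 0
0 | 0 | 1 | 1 | 1
0 | 1 | 0 | 0 | 1
0 | 1 | 0 | 1 | 0
0 | 1 | 1 | 0 | 0
0 | 1 | 1 | 1 | 1
1 | 0 | 0 | 0 | 0
1 | 0 | 0 | 1 | 1
1 | 0 | 1 | 0 | 1
1 | 0 | 1 | 1 | 0
1 | 1 | 0 | 0 | 1
1 | 1 | 0 | 1 | 0
1 | 1 | 1 | 0 | 0
1 | 1 | 1 | 1 | 1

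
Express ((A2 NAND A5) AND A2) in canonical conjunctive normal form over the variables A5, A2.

(A5 OR A2) AND (NOT A5 OR A2) AND (NOT A5 OR NOT A2)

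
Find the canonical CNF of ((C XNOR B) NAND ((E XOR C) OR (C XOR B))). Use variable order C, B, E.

(C OR B OR NOT E) AND (NOT C OR NOT B OR E)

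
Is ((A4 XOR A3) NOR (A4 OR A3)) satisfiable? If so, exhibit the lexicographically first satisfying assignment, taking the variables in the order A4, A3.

A4=0, A3=0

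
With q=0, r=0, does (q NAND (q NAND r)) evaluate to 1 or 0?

Substituting: (0 NAND (0 NAND 0))
= 1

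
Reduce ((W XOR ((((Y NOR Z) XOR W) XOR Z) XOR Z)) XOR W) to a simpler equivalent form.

By XOR self-cancellation ((E XOR v) XOR v = E) then XOR self-cancellation ((E XOR v) XOR v = E):
= ((Y NOR Z) XOR W)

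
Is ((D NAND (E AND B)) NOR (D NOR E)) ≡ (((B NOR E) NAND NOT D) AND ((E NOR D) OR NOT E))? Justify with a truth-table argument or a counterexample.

No. Counterexample: with E=0, B=0, D=1, Expression 1 = 0 but Expression 2 = 1.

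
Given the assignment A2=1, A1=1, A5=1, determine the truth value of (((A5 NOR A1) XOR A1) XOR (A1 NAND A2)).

Substituting: (((1 NOR 1) XOR 1) XOR (1 NAND 1))
= 1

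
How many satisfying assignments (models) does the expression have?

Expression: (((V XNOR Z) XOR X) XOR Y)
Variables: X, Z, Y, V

Satisfying assignments: (0,0,0,0), (0,0,1,1), (0,1,0,1), (0,1,1,0), (1,0,0,1), (1,0,1,0), (1,1,0,0), (1,1,1,1)
Count: 8 out of 16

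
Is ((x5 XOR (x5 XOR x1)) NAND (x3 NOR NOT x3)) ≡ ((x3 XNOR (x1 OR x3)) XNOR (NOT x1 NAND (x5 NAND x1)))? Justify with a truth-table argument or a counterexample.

No. Counterexample: with x5=0, x3=0, x1=0, Expression 1 = 1 but Expression 2 = 0.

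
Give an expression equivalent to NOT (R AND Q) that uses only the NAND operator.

(((R NAND Q) NAND (R NAND Q)) NAND ((R NAND Q) NAND (R NAND Q)))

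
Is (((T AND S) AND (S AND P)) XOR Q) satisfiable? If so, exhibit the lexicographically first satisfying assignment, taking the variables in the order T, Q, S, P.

T=0, Q=1, S=0, P=0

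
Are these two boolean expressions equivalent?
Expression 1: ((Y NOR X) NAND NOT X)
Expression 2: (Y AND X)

No. Counterexample: with Y=0, X=1, Expression 1 = 1 but Expression 2 = 0.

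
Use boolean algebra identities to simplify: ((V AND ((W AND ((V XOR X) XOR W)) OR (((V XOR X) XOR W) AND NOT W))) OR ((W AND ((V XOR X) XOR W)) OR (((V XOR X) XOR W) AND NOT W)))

By absorption (E OR (E AND v) = E) then distribution ((E AND v) OR (E AND NOT v) = E):
= ((V XOR X) XOR W)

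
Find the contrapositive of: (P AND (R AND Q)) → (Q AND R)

Contrapositive: NOT (Q AND R) → NOT (P AND (R AND Q))
Note: A statement and its contrapositive are logically equivalent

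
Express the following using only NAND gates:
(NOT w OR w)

(((w NAND w) NAND (w NAND w)) NAND (w NAND w))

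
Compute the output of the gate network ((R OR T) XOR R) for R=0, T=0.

Substituting: ((0 OR 0) XOR 0)
= 0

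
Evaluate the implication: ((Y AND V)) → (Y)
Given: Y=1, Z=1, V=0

Antecedent ((Y AND V)) = 0; consequent (Y) = 1.
0 → 1 = 1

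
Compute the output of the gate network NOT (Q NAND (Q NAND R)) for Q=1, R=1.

Substituting: NOT (1 NAND (1 NAND 1))
= 0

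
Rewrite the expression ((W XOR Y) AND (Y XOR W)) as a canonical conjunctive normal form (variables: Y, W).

(Y OR W) AND (NOT Y OR NOT W)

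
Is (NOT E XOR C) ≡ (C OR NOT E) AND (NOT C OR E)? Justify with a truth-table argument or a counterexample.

Yes, they are equivalent — the two output columns agree on all 4 assignments:
C | E | Expression 1 | Expression 2
-----------------------------------
0 | 0 | 1 | 1
0 | 1 | 0 | 0
1 | 0 | 0 | 0
1 | 1 | 1 | 1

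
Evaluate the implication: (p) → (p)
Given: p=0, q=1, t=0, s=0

Antecedent (p) = 0; consequent (p) = 0.
0 → 0 = 1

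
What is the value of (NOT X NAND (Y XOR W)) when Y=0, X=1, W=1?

Substituting: (NOT 1 NAND (0 XOR 1))
= 1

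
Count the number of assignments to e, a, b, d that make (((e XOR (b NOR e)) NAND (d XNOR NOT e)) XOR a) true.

Satisfying assignments: (0,0,0,0), (0,0,1,0), (0,0,1,1), (0,1,0,1), (1,0,0,1), (1,0,1,1), (1,1,0,0), (1,1,1,0)
Count: 8 out of 16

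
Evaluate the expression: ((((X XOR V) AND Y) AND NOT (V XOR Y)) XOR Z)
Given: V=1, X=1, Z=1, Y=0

Substituting: ((((1 XOR 1) AND 0) AND NOT (1 XOR 0)) XOR 1)
= 1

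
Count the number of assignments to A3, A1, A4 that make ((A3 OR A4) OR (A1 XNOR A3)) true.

Satisfying assignments: (0,0,0), (0,0,1), (0,1,1), (1,0,0), (1,0,1), (1,1,0), (1,1,1)
Count: 7 out of 8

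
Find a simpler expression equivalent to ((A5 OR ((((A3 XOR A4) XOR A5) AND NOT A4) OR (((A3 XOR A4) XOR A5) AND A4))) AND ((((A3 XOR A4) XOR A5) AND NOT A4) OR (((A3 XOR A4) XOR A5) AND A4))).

By absorption (E AND (E OR v) = E) then distribution ((E AND v) OR (E AND NOT v) = E):
= ((A3 XOR A4) XOR A5)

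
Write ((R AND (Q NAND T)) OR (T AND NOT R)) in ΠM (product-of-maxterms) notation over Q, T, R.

ΠM(0, 4, 7) = (Q OR T OR R) AND (NOT Q OR T OR R) AND (NOT Q OR NOT T OR NOT R)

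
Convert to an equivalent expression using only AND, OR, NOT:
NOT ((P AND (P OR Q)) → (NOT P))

(P AND (P OR Q)) AND P
(Negated implication: NOT(A → B) = A AND NOT B)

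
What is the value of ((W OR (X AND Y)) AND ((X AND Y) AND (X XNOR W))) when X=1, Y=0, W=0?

Substituting: ((0 OR (1 AND 0)) AND ((1 AND 0) AND (1 XNOR 0)))
= 0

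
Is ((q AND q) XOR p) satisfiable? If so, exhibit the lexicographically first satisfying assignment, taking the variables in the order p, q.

p=0, q=1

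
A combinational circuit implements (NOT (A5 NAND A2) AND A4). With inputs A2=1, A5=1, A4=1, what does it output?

Substituting: (NOT (1 NAND 1) AND 1)
= 1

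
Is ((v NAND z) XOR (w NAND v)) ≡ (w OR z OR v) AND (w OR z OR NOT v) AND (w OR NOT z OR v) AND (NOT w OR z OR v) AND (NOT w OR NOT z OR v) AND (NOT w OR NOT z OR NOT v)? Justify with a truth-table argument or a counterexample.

Yes, they are equivalent — the two output columns agree on all 8 assignments:
w | z | v | Expression 1 | Expression 2
---------------------------------------
0 | 0 | 0 | 0 | 0
0 | 0 | 1 | 0 | 0
0 | 1 | 0 | 0 | 0
0 | 1 | 1 | 1 | 1
1 | 0 | 0 | 0 | 0
1 | 0 | 1 | 1 | 1
1 | 1 | 0 | 0 | 0
1 | 1 | 1 | 0 | 0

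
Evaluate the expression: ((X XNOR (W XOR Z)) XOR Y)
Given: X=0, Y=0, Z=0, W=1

Substituting: ((0 XNOR (1 XOR 0)) XOR 0)
= 0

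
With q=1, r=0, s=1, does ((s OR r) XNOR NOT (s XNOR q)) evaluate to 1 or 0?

Substituting: ((1 OR 0) XNOR NOT (1 XNOR 1))
= 0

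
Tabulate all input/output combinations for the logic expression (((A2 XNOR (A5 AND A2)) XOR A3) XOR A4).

A3 | A4 | A2 | A5 | Output
--------------------------
0 | 0 | 0 | 0 | 1
0 | 0 | 0 | 1 | 1
0 | 0 | 1 | 0 | 0
0 | 0 | 1 | 1 | 1
0 | 1 | 0 | 0 | 0
0 | 1 | 0 | 1 | 0
0 | 1 | 1 | 0 | 1
0 | 1 | 1 | 1 | 0
1 | 0 | 0 | 0 | 0
1 | 0 | 0 | 1 | 0
1 | 0 | 1 | 0 | 1
1 | 0 | 1 | 1 | 0
1 | 1 | 0 | 0 | 1
1 | 1 | 0 | 1 | 1
1 | 1 | 1 | 0 | 0
1 | 1 | 1 | 1 | 1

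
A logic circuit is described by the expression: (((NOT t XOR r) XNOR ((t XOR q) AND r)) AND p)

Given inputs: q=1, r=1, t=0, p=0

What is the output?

Substituting: (((NOT 0 XOR 1) XNOR ((0 XOR 1) AND 1)) AND 0)
= 0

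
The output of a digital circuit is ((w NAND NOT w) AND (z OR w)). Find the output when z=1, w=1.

Substituting: ((1 NAND NOT 1) AND (1 OR 1))
= 1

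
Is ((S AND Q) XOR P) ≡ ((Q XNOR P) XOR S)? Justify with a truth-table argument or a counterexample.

No. Counterexample: with S=0, Q=0, P=0, Expression 1 = 0 but Expression 2 = 1.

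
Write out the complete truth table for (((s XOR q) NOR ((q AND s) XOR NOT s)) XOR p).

p | s | q | Output
------------------
0 | 0 | 0 | 0
0 | 0 | 1 | 0
0 | 1 | 0 | 0
0 | 1 | 1 | 0
1 | 0 | 0 | 1
1 | 0 | 1 | 1
1 | 1 | 0 | 1
1 | 1 | 1 | 1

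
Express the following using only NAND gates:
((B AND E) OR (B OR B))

((((B NAND E) NAND (B NAND E)) NAND ((B NAND E) NAND (B NAND E))) NAND (((B NAND B) NAND (B NAND B)) NAND ((B NAND B) NAND (B NAND B))))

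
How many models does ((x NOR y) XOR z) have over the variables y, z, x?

Satisfying assignments: (0,0,0), (0,1,1), (1,1,0), (1,1,1)
Count: 4 out of 8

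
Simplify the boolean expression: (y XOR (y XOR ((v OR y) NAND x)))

By XOR self-cancellation ((E XOR v) XOR v = E):
= ((v OR y) NAND x)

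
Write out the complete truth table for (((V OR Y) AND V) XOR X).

V | Y | X | Output
------------------
0 | 0 | 0 | 0
0 | 0 | 1 | 1
0 | 1 | 0 | 0
0 | 1 | 1 | 1
1 | 0 | 0 | 1
1 | 0 | 1 | 0
1 | 1 | 0 | 1
1 | 1 | 1 | 0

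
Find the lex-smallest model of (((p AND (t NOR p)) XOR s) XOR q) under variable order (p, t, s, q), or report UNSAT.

p=0, t=0, s=0, q=1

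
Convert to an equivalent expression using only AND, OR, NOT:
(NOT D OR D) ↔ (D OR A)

((NOT D OR D) AND (D OR A)) OR (NOT (NOT D OR D) AND NOT (D OR A))
(Biconditional = both true or both false)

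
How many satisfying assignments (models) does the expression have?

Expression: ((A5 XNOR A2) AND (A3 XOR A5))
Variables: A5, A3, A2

Satisfying assignments: (0,1,0), (1,0,1)
Count: 2 out of 8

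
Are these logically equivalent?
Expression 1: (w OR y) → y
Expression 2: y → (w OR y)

No, Converse is not equivalent to original (counterexample: w=1, z=0, y=0)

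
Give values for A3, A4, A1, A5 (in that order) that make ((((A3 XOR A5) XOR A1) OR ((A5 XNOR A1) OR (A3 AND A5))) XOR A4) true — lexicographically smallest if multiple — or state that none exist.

A3=0, A4=0, A1=0, A5=0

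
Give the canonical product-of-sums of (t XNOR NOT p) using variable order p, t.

ΠM(0, 3) = (p OR t) AND (NOT p OR NOT t)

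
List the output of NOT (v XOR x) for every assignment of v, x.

v | x | Output
--------------
0 | 0 | 1
0 | 1 | 0
1 | 0 | 0
1 | 1 | 1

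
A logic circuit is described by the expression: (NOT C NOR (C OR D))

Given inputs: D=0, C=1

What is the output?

Substituting: (NOT 1 NOR (1 OR 0))
= 0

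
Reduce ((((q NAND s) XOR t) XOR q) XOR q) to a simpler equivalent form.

By XOR self-cancellation ((E XOR v) XOR v = E):
= ((q NAND s) XOR t)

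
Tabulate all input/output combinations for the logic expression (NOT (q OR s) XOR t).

q | t | s | Output
------------------
0 | 0 | 0 | 1
0 | 0 | 1 | 0
0 | 1 | 0 | 0
0 | 1 | 1 | 1
1 | 0 | 0 | 0
1 | 0 | 1 | 0
1 | 1 | 0 | 1
1 | 1 | 1 | 1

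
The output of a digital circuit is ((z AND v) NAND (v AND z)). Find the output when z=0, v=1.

Substituting: ((0 AND 1) NAND (1 AND 0))
= 1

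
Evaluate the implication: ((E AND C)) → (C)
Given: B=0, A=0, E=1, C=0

Antecedent ((E AND C)) = 0; consequent (C) = 0.
0 → 0 = 1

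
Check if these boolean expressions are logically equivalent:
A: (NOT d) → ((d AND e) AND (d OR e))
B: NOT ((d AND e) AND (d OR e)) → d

Yes, Contrapositive is always equivalent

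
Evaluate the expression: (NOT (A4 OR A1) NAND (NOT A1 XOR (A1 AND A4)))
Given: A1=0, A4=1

Substituting: (NOT (1 OR 0) NAND (NOT 0 XOR (0 AND 1)))
= 1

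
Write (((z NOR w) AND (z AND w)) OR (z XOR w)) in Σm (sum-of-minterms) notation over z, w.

Σm(1, 2) = (NOT z AND w) OR (z AND NOT w)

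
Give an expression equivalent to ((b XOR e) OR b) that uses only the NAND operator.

((((b NAND (b NAND e)) NAND (e NAND (b NAND e))) NAND ((b NAND (b NAND e)) NAND (e NAND (b NAND e)))) NAND (b NAND b))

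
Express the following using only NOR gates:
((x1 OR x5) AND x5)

((((x1 NOR x5) NOR (x1 NOR x5)) NOR ((x1 NOR x5) NOR (x1 NOR x5))) NOR (x5 NOR x5))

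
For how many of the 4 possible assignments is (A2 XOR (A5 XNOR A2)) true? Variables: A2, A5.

Satisfying assignments: (0,0), (1,0)
Count: 2 out of 4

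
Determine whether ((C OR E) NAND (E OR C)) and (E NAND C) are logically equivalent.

No. Counterexample: with C=0, E=1, Expression 1 = 0 but Expression 2 = 1.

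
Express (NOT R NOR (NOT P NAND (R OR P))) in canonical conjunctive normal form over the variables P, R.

(P OR R) AND (NOT P OR R) AND (NOT P OR NOT R)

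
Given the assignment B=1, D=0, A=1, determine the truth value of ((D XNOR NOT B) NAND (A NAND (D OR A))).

Substituting: ((0 XNOR NOT 1) NAND (1 NAND (0 OR 1)))
= 1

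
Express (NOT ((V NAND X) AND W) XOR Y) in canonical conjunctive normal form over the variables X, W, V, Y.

(X OR W OR V OR NOT Y) AND (X OR W OR NOT V OR NOT Y) AND (X OR NOT W OR V OR Y) AND (X OR NOT W OR NOT V OR Y) AND (NOT X OR W OR V OR NOT Y) AND (NOT X OR W OR NOT V OR NOT Y) AND (NOT X OR NOT W OR V OR Y) AND (NOT X OR NOT W OR NOT V OR NOT Y)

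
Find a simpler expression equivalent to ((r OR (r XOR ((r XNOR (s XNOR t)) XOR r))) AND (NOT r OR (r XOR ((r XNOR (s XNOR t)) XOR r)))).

By distribution ((E OR v) AND (E OR NOT v) = E) then XOR self-cancellation ((E XOR v) XOR v = E):
= (r XNOR (s XNOR t))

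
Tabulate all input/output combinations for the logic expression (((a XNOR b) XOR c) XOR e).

b | a | c | e | Output
----------------------
0 | 0 | 0 | 0 | 1
0 | 0 | 0 | 1 | 0
0 | 0 | 1 | 0 | 0
0 | 0 | 1 | 1 | 1
0 | 1 | 0 | 0 | 0
0 | 1 | 0 | 1 | 1
0 | 1 | 1 | 0 | 1
0 | 1 | 1 | 1 | 0
1 | 0 | 0 | 0 | 0
1 | 0 | 0 | 1 | 1
1 | 0 | 1 | 0 | 1
1 | 0 | 1 | 1 | 0
1 | 1 | 0 | 0 | 1
1 | 1 | 0 | 1 | 0
1 | 1 | 1 | 0 | 0
1 | 1 | 1 | 1 | 1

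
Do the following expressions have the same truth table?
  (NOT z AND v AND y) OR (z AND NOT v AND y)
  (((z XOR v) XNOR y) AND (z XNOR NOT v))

Yes, they are equivalent — the two output columns agree on all 8 assignments:
z | v | y | Expression 1 | Expression 2
---------------------------------------
0 | 0 | 0 | 0 | 0
0 | 0 | 1 | 0 | 0
0 | 1 | 0 | 0 | 0
0 | 1 | 1 | 1 | 1
1 | 0 | 0 | 0 | 0
1 | 0 | 1 | 1 | 1
1 | 1 | 0 | 0 | 0
1 | 1 | 1 | 0 | 0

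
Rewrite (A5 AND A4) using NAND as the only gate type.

((A5 NAND A4) NAND (A5 NAND A4))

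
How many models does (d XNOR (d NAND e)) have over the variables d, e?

Satisfying assignments: (1,0)
Count: 1 out of 4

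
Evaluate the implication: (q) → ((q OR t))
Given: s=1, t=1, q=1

Antecedent (q) = 1; consequent ((q OR t)) = 1.
1 → 1 = 1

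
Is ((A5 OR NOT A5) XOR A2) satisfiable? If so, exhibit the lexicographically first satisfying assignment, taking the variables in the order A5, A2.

A5=0, A2=0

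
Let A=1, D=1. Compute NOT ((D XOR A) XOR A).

Substituting: NOT ((1 XOR 1) XOR 1)
= 0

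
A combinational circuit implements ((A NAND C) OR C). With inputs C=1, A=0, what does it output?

Substituting: ((0 NAND 1) OR 1)
= 1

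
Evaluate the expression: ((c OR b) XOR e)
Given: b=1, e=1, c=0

Substituting: ((0 OR 1) XOR 1)
= 0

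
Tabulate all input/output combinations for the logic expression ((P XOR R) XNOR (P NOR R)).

P | R | Output
--------------
0 | 0 | 0
0 | 1 | 0
1 | 0 | 0
1 | 1 | 1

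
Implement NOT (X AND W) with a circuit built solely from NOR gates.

(((X NOR X) NOR (W NOR W)) NOR ((X NOR X) NOR (W NOR W)))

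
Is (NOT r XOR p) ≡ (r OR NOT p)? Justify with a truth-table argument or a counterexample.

No. Counterexample: with r=1, p=0, Expression 1 = 0 but Expression 2 = 1.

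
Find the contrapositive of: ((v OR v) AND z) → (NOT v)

Contrapositive: v → NOT ((v OR v) AND z)
Note: A statement and its contrapositive are logically equivalent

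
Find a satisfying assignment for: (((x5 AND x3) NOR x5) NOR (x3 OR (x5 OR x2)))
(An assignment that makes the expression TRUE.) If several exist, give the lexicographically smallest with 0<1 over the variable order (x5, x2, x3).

UNSATISFIABLE - no assignment makes this expression true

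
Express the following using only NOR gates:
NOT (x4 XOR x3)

(((((x4 NOR x3) NOR (x4 NOR x3)) NOR ((x4 NOR x3) NOR (x4 NOR x3))) NOR ((((x4 NOR x4) NOR (x3 NOR x3)) NOR ((x4 NOR x4) NOR (x3 NOR x3))) NOR (((x4 NOR x4) NOR (x3 NOR x3)) NOR ((x4 NOR x4) NOR (x3 NOR x3))))) NOR ((((x4 NOR x3) NOR (x4 NOR x3)) NOR ((x4 NOR x3) NOR (x4 NOR x3))) NOR ((((x4 NOR x4) NOR (x3 NOR x3)) NOR ((x4 NOR x4) NOR (x3 NOR x3))) NOR (((x4 NOR x4) NOR (x3 NOR x3)) NOR ((x4 NOR x4) NOR (x3 NOR x3))))))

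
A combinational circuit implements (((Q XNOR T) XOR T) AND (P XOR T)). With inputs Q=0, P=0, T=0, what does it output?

Substituting: (((0 XNOR 0) XOR 0) AND (0 XOR 0))
= 0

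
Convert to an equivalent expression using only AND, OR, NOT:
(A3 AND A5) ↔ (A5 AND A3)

((A3 AND A5) AND (A5 AND A3)) OR (NOT (A3 AND A5) AND NOT (A5 AND A3))
(Biconditional = both true or both false)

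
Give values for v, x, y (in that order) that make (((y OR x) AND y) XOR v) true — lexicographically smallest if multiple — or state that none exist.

v=0, x=0, y=1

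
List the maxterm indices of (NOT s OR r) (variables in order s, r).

ΠM(2) = (NOT s OR r)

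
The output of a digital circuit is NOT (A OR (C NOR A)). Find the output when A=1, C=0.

Substituting: NOT (1 OR (0 NOR 1))
= 0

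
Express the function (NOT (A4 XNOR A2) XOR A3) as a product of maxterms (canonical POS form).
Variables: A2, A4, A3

ΠM(0, 3, 5, 6) = (A2 OR A4 OR A3) AND (A2 OR NOT A4 OR NOT A3) AND (NOT A2 OR A4 OR NOT A3) AND (NOT A2 OR NOT A4 OR A3)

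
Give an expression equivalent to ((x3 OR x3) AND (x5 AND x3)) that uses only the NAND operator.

((((x3 NAND x3) NAND (x3 NAND x3)) NAND ((x5 NAND x3) NAND (x5 NAND x3))) NAND (((x3 NAND x3) NAND (x3 NAND x3)) NAND ((x5 NAND x3) NAND (x5 NAND x3))))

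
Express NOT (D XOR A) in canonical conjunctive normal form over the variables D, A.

(D OR NOT A) AND (NOT D OR A)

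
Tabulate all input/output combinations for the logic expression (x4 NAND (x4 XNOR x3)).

x4 | x3 | Output
----------------
0 | 0 | 1
0 | 1 | 1
1 | 0 | 1
1 | 1 | 0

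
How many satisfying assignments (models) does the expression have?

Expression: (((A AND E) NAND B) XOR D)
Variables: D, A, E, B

Satisfying assignments: (0,0,0,0), (0,0,0,1), (0,0,1,0), (0,0,1,1), (0,1,0,0), (0,1,0,1), (0,1,1,0), (1,1,1,1)
Count: 8 out of 16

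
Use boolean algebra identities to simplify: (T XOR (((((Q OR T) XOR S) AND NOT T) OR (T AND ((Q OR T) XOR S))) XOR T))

By XOR self-cancellation ((E XOR v) XOR v = E) then distribution ((E AND v) OR (E AND NOT v) = E):
= ((Q OR T) XOR S)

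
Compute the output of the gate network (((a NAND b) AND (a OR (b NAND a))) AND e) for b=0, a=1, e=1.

Substituting: (((1 NAND 0) AND (1 OR (0 NAND 1))) AND 1)
= 1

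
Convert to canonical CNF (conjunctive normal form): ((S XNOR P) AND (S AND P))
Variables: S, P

(S OR P) AND (S OR NOT P) AND (NOT S OR P)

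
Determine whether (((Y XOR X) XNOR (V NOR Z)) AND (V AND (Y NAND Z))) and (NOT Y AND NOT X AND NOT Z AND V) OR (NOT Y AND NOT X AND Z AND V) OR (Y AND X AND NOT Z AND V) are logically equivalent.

Yes, they are equivalent — the two output columns agree on all 16 assignments:
Y | X | Z | V | Expression 1 | Expression 2
-------------------------------------------
0 | 0 | 0 | 0 | 0 | 0
0 | 0 | 0 | 1 | 1 | 1
0 | 0 | 1 | 0 | 0 | 0
0 | 0 | 1 | 1 | 1 | 1
0 | 1 | 0 | 0 | 0 | 0
0 | 1 | 0 | 1 | 0 | 0
0 | 1 | 1 | 0 | 0 | 0
0 | 1 | 1 | 1 | 0 | 0
1 | 0 | 0 | 0 | 0 | 0
1 | 0 | 0 | 1 | 0 | 0
1 | 0 | 1 | 0 | 0 | 0
1 | 0 | 1 | 1 | 0 | 0
1 | 1 | 0 | 0 | 0 | 0
1 | 1 | 0 | 1 | 1 | 1
1 | 1 | 1 | 0 | 0 | 0
1 | 1 | 1 | 1 | 0 | 0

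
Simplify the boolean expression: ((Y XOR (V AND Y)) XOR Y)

By XOR self-cancellation ((E XOR v) XOR v = E):
= (V AND Y)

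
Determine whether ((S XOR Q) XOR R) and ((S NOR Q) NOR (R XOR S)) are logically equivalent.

No. Counterexample: with R=0, S=1, Q=0, Expression 1 = 1 but Expression 2 = 0.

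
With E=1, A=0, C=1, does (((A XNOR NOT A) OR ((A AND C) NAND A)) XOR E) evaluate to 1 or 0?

Substituting: (((0 XNOR NOT 0) OR ((0 AND 1) NAND 0)) XOR 1)
= 0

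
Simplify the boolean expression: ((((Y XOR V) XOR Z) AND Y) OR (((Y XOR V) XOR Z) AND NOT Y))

By distribution ((E AND v) OR (E AND NOT v) = E):
= ((Y XOR V) XOR Z)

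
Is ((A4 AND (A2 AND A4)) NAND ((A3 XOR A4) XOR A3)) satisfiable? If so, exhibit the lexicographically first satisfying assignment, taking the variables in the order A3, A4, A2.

A3=0, A4=0, A2=0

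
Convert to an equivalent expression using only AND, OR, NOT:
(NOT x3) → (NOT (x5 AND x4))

x3 OR (NOT (x5 AND x4))
(Implication elimination: A → B = NOT A OR B)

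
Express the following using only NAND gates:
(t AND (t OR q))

((t NAND ((t NAND t) NAND (q NAND q))) NAND (t NAND ((t NAND t) NAND (q NAND q))))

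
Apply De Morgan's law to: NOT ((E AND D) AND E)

NOT (E AND D) OR NOT E
De Morgan's: NOT(AND of terms) = OR of negations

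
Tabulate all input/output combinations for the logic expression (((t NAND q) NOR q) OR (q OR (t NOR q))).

q | t | Output
--------------
0 | 0 | 1
0 | 1 | 0
1 | 0 | 1
1 | 1 | 1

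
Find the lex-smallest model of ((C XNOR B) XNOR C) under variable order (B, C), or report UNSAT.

B=1, C=0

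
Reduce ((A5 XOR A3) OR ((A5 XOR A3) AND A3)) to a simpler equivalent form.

By absorption (E OR (E AND v) = E):
= (A5 XOR A3)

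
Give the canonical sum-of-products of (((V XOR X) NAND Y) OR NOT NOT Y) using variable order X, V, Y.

Σm(0, 1, 2, 3, 4, 5, 6, 7) = (NOT X AND NOT V AND NOT Y) OR (NOT X AND NOT V AND Y) OR (NOT X AND V AND NOT Y) OR (NOT X AND V AND Y) OR (X AND NOT V AND NOT Y) OR (X AND NOT V AND Y) OR (X AND V AND NOT Y) OR (X AND V AND Y)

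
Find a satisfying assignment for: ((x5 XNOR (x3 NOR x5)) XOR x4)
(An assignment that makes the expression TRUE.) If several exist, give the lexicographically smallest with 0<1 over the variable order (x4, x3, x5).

x4=0, x3=1, x5=0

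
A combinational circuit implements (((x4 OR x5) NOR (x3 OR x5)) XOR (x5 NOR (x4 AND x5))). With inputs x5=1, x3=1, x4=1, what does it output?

Substituting: (((1 OR 1) NOR (1 OR 1)) XOR (1 NOR (1 AND 1)))
= 0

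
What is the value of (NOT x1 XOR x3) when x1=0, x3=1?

Substituting: (NOT 0 XOR 1)
= 0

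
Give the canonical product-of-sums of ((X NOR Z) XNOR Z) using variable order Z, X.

ΠM(0, 2, 3) = (Z OR X) AND (NOT Z OR X) AND (NOT Z OR NOT X)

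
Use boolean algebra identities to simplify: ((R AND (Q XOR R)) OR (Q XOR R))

By absorption (E OR (E AND v) = E):
= (Q XOR R)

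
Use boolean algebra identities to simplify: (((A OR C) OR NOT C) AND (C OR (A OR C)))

By distribution ((E OR v) AND (E OR NOT v) = E):
= (A OR C)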